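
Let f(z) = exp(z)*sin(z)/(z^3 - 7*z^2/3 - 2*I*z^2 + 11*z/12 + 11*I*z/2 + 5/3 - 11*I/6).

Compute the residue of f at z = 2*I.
Write f(z) = P(z)/Q(z) with P(z) = exp(z)*sin(z) and Q(z) = z^3 - 7*z^2/3 - 2*I*z^2 + 11*z/12 + 11*I*z/2 + 5/3 - 11*I/6.
The denominator factors as Q(z) = (z - 2 + I/2)*(z - 1/3 - I/2)*(z - 2*I), so z = 2*I is a simple zero of Q and P is analytic there; z = 2*I is therefore a simple pole and
  Res(f, z₀) = P(z₀)/Q'(z₀).

Q'(z) = 3*z^2 - 14*z/3 - 4*I*z + 11/12 + 11*I/2, so Q'(2*I) = -37/12 - 23*I/6.
P(2*I) = I*exp(2*I)*sinh(2).

Res(f, 2*I) = (I*exp(2*I)*sinh(2))/(-37/12 - 23*I/6) = (-552/3485 - 444*I/3485)*exp(2*I)*sinh(2)

Final answer: (-552/3485 - 444*I/3485)*exp(2*I)*sinh(2)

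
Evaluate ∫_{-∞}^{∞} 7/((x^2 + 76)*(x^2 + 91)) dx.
pi*(-38*sqrt(91) + 91*sqrt(19))/7410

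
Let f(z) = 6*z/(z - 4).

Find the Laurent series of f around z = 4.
24/(z - 4) + 6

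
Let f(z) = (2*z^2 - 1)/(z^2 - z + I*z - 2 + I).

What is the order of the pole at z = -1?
1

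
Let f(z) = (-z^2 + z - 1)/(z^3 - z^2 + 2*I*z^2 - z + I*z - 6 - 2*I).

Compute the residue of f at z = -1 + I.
Write f(z) = P(z)/Q(z) with P(z) = -z^2 + z - 1 and Q(z) = z^3 - z^2 + 2*I*z^2 - z + I*z - 6 - 2*I.
The denominator factors as Q(z) = (z + 2*I)*(z - 2 + I)*(z + 1 - I), so z = -1 + I is a simple zero of Q and P is analytic there; z = -1 + I is therefore a simple pole and
  Res(f, z₀) = P(z₀)/Q'(z₀).

Q'(z) = 3*z^2 - 2*z + 4*I*z - 1 + I, so Q'(-1 + I) = -3 - 11*I.
P(-1 + I) = -2 + 3*I.

Res(f, -1 + I) = (-2 + 3*I)/(-3 - 11*I) = -27/130 - 31*I/130

Final answer: -27/130 - 31*I/130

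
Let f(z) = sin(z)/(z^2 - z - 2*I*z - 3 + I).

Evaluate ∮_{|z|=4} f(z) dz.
By the residue theorem, ∮_C f(z) dz = 2πi · (sum of the residues of f at the poles inside |z| = 4).

The denominator factors as (z - 2 - I)*(z + 1 - I), so the singularities of f are simple poles at z = 2 + I, z = -1 + I.
  |2 + I|² = 5 < 16 = 4², so this pole is inside the contour.
  |-1 + I|² = 2 < 16 = 4², so this pole is inside the contour.

With P(z) = sin(z) and Q(z) = z^2 - z - 2*I*z - 3 + I, each pole is simple, so Res(f, z₀) = P(z₀)/Q'(z₀) with Q'(z) = 2*z - 1 - 2*I.
  Res(f, 2 + I) = P(2 + I)/Q'(2 + I) = (sin(2 + I))/(3) = sin(2 + I)/3
  Res(f, -1 + I) = P(-1 + I)/Q'(-1 + I) = (-sin(1 - I))/(-3) = sin(1 - I)/3

Sum of residues inside C: sin(1 - I)/3 + sin(2 + I)/3
∮_C f(z) dz = 2πi · (sin(1 - I)/3 + sin(2 + I)/3) = 2*I*pi*sin(1 - I)/3 + 2*I*pi*sin(2 + I)/3

Final answer: 2*I*pi*sin(1 - I)/3 + 2*I*pi*sin(2 + I)/3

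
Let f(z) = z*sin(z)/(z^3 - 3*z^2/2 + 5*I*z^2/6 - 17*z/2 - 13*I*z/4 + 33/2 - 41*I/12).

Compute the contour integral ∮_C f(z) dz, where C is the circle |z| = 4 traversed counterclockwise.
pi*(79176/243445 + 75168*I/243445)*sin(3 + 2*I/3) + pi*(-2550/7421 - 666*I/7421)*sin(3/2 - I) + pi*(-1014/55145 + 12078*I/55145)*sin(3 + I/2)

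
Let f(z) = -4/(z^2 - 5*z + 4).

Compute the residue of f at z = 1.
Write f(z) = P(z)/Q(z) with P(z) = -4 and Q(z) = z^2 - 5*z + 4.
The denominator factors as Q(z) = (z - 4)*(z - 1), so z = 1 is a simple zero of Q and P is analytic there; z = 1 is therefore a simple pole and
  Res(f, z₀) = P(z₀)/Q'(z₀).

Q'(z) = 2*z - 5, so Q'(1) = -3.
P(1) = -4.

Res(f, 1) = (-4)/(-3) = 4/3

Final answer: 4/3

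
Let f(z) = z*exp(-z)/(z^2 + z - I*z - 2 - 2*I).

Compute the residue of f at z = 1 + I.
(2/5 + I/5)*exp(-1 - I)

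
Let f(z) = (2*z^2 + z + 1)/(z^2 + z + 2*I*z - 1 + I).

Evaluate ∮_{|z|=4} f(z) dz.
By the residue theorem, ∮_C f(z) dz = 2πi · (sum of the residues of f at the poles inside |z| = 4).

The denominator factors as (z + I)*(z + 1 + I), so the singularities of f are simple poles at z = -I, z = -1 - I.
  |-I|² = 1 < 16 = 4², so this pole is inside the contour.
  |-1 - I|² = 2 < 16 = 4², so this pole is inside the contour.

With P(z) = 2*z^2 + z + 1 and Q(z) = z^2 + z + 2*I*z - 1 + I, each pole is simple, so Res(f, z₀) = P(z₀)/Q'(z₀) with Q'(z) = 2*z + 1 + 2*I.
  Res(f, -I) = P(-I)/Q'(-I) = (-1 - I)/(1) = -1 - I
  Res(f, -1 - I) = P(-1 - I)/Q'(-1 - I) = (3*I)/(-1) = -3*I

Sum of residues inside C: -1 - 4*I
∮_C f(z) dz = 2πi · (-1 - 4*I) = pi*(8 - 2*I)

Final answer: pi*(8 - 2*I)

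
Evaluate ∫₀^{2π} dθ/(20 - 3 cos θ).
Call the integral J. The integrand is 2π-periodic and we integrate over a full period, so shifting θ does not change the value (θ → θ + π flips the sign of the trig term). Hence
  J = ∫₀^{2π} dθ/(20 + 3 cos θ).
Put z = e^{iθ}: then cos θ = (z + 1/z)/2, dθ = dz/(iz), and z runs once counterclockwise around |z| = 1:
  J = ∮_{|z|=1} 1/(20 + 3*(z + 1/z)/2) · dz/(iz) = (2/i) ∮_{|z|=1} dz/(3*z^2 + 40*z + 3).
The roots of 3*z^2 + 40*z + 3 are z = (-20 ± sqrt(20^2 - 3^2))/3, with sqrt(391) = sqrt(391); their product is 1, so only z₊ = -20/3 + sqrt(391)/3 lies inside the unit circle (z₋ = -20/3 - sqrt(391)/3 lies outside).
z₊ is a simple zero of q(z) = 3*z^2 + 40*z + 3, so Res(1/q, z₊) = 1/q'(z₊) with q'(z) = 6*z + 40; and q'(z₊) = 3*(z₊ - z₋) = 2*sqrt(391).
Therefore J = (2/i) · 2πi · 1/(2*sqrt(391)) = 2*pi/(sqrt(391)) = 2*sqrt(391)*pi/391

Final answer: 2*sqrt(391)*pi/391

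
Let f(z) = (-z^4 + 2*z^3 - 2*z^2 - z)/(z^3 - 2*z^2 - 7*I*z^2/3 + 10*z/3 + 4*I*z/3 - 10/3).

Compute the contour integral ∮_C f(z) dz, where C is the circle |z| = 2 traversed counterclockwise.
By the residue theorem, ∮_C f(z) dz = 2πi · (sum of the residues of f at the poles inside |z| = 2).

The denominator factors as (z - 1 - 3*I)*(z - 1 - I/3)*(z + I), so the singularities of f are simple poles at z = 1 + 3*I, z = 1 + I/3, z = -I.
  |1 + 3*I|² = 10 > 4 = 2², so this pole is outside the contour.
  |1 + I/3|² = 10/9 < 4 = 2², so this pole is inside the contour.
  |-I|² = 1 < 4 = 2², so this pole is inside the contour.

With P(z) = -z^4 + 2*z^3 - 2*z^2 - z and Q(z) = z^3 - 2*z^2 - 7*I*z^2/3 + 10*z/3 + 4*I*z/3 - 10/3, each pole is simple, so Res(f, z₀) = P(z₀)/Q'(z₀) with Q'(z) = 3*z^2 - 4*z - 14*I*z/3 + 10/3 + 4*I/3.
  Res(f, 1 + I/3) = P(1 + I/3)/Q'(1 + I/3) = (-145/81 - 25*I/27)/(32/9 - 8*I/3) = -71/360 - 49*I/120
  Res(f, -I) = P(-I)/Q'(-I) = (1 + 3*I)/(-13/3 + 16*I/3) = 21/85 - 33*I/85

Sum of residues inside C: 61/1224 - 325*I/408
∮_C f(z) dz = 2πi · (61/1224 - 325*I/408) = pi*(325/204 + 61*I/612)

Final answer: pi*(325/204 + 61*I/612)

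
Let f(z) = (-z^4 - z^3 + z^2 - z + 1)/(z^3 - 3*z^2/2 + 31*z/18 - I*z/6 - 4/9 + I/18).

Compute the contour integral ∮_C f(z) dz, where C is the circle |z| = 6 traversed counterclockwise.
pi*(1/3 - 37*I/18)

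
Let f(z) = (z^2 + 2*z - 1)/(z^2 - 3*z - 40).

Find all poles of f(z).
{-5, 8}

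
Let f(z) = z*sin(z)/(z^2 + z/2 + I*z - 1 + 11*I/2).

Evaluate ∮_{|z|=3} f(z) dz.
By the residue theorem, ∮_C f(z) dz = 2πi · (sum of the residues of f at the poles inside |z| = 3).

The denominator factors as (z + 2 - I)*(z - 3/2 + 2*I), so the singularities of f are simple poles at z = -2 + I, z = 3/2 - 2*I.
  |-2 + I|² = 5 < 9 = 3², so this pole is inside the contour.
  |3/2 - 2*I|² = 25/4 < 9 = 3², so this pole is inside the contour.

With P(z) = z*sin(z) and Q(z) = z^2 + z/2 + I*z - 1 + 11*I/2, each pole is simple, so Res(f, z₀) = P(z₀)/Q'(z₀) with Q'(z) = 2*z + 1/2 + I.
  Res(f, -2 + I) = P(-2 + I)/Q'(-2 + I) = ((2 - I)*sin(2 - I))/(-7/2 + 3*I) = (-8/17 - 2*I/17)*sin(2 - I)
  Res(f, 3/2 - 2*I) = P(3/2 - 2*I)/Q'(3/2 - 2*I) = ((3/2 - 2*I)*sin(3/2 - 2*I))/(7/2 - 3*I) = (9/17 - 2*I/17)*sin(3/2 - 2*I)

Sum of residues inside C: (9/17 - 2*I/17)*sin(3/2 - 2*I) + (-8/17 - 2*I/17)*sin(2 - I)
∮_C f(z) dz = 2πi · ((9/17 - 2*I/17)*sin(3/2 - 2*I) + (-8/17 - 2*I/17)*sin(2 - I)) = pi*(4/17 - 16*I/17)*sin(2 - I) + pi*(4/17 + 18*I/17)*sin(3/2 - 2*I)

Final answer: pi*(4/17 - 16*I/17)*sin(2 - I) + pi*(4/17 + 18*I/17)*sin(3/2 - 2*I)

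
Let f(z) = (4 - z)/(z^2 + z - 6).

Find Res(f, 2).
2/5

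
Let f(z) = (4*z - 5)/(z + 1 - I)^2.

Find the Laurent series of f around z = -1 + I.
Put w = z - (-1 + I), i.e. z = w - 1 + I. The denominator is w^2, so it suffices to rewrite the numerator in powers of w.

P(z) = 4*z - 5
P(w - 1 + I) = -9 + 4*I + 4*w

Dividing each term by w^2:
  f = (-9 + 4*I)/w^2 + 4/w

Substituting back w = z + 1 - I:
  f(z) = (-9 + 4*I)/(z + 1 - I)^2 + 4/(z + 1 - I)

The series is finite because the numerator is a polynomial; the negative powers form the principal part, and the coefficient of 1/(z + 1 - I) gives Res(f, -1 + I) = 4.

Final answer: (-9 + 4*I)/(z + 1 - I)^2 + 4/(z + 1 - I)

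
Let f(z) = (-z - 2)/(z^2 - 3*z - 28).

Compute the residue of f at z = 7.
-9/11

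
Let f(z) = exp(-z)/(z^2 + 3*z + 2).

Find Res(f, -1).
Write f(z) = P(z)/Q(z) with P(z) = exp(-z) and Q(z) = z^2 + 3*z + 2.
The denominator factors as Q(z) = (z + 2)*(z + 1), so z = -1 is a simple zero of Q and P is analytic there; z = -1 is therefore a simple pole and
  Res(f, z₀) = P(z₀)/Q'(z₀).

Q'(z) = 2*z + 3, so Q'(-1) = 1.
P(-1) = exp(1).

Res(f, -1) = (exp(1))/(1) = exp(1)

Final answer: exp(1)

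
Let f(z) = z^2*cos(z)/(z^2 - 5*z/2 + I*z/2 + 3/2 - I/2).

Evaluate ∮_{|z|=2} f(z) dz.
By the residue theorem, ∮_C f(z) dz = 2πi · (sum of the residues of f at the poles inside |z| = 2).

The denominator factors as (z - 1)*(z - 3/2 + I/2), so the singularities of f are simple poles at z = 1, z = 3/2 - I/2.
  |1|² = 1 < 4 = 2², so this pole is inside the contour.
  |3/2 - I/2|² = 5/2 < 4 = 2², so this pole is inside the contour.

With P(z) = z^2*cos(z) and Q(z) = z^2 - 5*z/2 + I*z/2 + 3/2 - I/2, each pole is simple, so Res(f, z₀) = P(z₀)/Q'(z₀) with Q'(z) = 2*z - 5/2 + I/2.
  Res(f, 1) = P(1)/Q'(1) = (cos(1))/(-1/2 + I/2) = (-1 - I)*cos(1)
  Res(f, 3/2 - I/2) = P(3/2 - I/2)/Q'(3/2 - I/2) = ((2 - 3*I/2)*cos(3/2 - I/2))/(1/2 - I/2) = (7/2 + I/2)*cos(3/2 - I/2)

Sum of residues inside C: (-1 - I)*cos(1) + (7/2 + I/2)*cos(3/2 - I/2)
∮_C f(z) dz = 2πi · ((-1 - I)*cos(1) + (7/2 + I/2)*cos(3/2 - I/2)) = pi*(2 - 2*I)*cos(1) + pi*(-1 + 7*I)*cos(3/2 - I/2)

Final answer: pi*(2 - 2*I)*cos(1) + pi*(-1 + 7*I)*cos(3/2 - I/2)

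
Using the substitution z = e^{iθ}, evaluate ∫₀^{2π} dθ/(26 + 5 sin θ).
2*sqrt(651)*pi/651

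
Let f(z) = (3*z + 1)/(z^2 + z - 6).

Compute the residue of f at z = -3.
Write f(z) = P(z)/Q(z) with P(z) = 3*z + 1 and Q(z) = z^2 + z - 6.
The denominator factors as Q(z) = (z - 2)*(z + 3), so z = -3 is a simple zero of Q and P is analytic there; z = -3 is therefore a simple pole and
  Res(f, z₀) = P(z₀)/Q'(z₀).

Q'(z) = 2*z + 1, so Q'(-3) = -5.
P(-3) = -8.

Res(f, -3) = (-8)/(-5) = 8/5

Final answer: 8/5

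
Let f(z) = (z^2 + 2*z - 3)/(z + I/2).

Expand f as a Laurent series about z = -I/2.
(-13/4 - I)/(z + I/2) + 2 - I + (z + I/2)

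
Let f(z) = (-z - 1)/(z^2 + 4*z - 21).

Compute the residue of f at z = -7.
-3/5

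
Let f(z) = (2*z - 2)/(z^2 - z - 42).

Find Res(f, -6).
Write f(z) = P(z)/Q(z) with P(z) = 2*z - 2 and Q(z) = z^2 - z - 42.
The denominator factors as Q(z) = (z + 6)*(z - 7), so z = -6 is a simple zero of Q and P is analytic there; z = -6 is therefore a simple pole and
  Res(f, z₀) = P(z₀)/Q'(z₀).

Q'(z) = 2*z - 1, so Q'(-6) = -13.
P(-6) = -14.

Res(f, -6) = (-14)/(-13) = 14/13

Final answer: 14/13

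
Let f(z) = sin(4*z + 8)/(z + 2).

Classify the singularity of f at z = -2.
removable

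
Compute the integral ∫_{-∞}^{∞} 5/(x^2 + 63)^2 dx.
Let f(z) = 5/(z^2 + 63)^2. The denominator has no real zeros and deg Q - deg P = 4 ≥ 2, so the integral of f over the upper semicircle |z| = R tends to 0 as R → ∞. Closing the contour in the upper half-plane,
  ∫_{-∞}^{∞} f(x) dx = 2πi · Σ Res(f, z_k)  over the poles with Im z_k > 0.

Zeros of the denominator: z^2 + 63 = 0 gives z = ±3*sqrt(7)*I.
Upper half-plane: z = 3*sqrt(7)*I (a pole of order 2).

Write f(z) = g(z)/(z - 3*sqrt(7)*I)^2 with g(z) = 5/(z + 3*sqrt(7)*I)^2. For a double pole, Res(f, z₀) = g'(z₀):
  g'(z) = -10/(z + 3*sqrt(7)*I)^3
  Res(f, 3*sqrt(7)*I) = g'(3*sqrt(7)*I) = -5*sqrt(7)*I/5292

∫_{-∞}^{∞} f(x) dx = 2πi · (-5*sqrt(7)*I/5292) = 5*sqrt(7)*pi/2646

Final answer: 5*sqrt(7)*pi/2646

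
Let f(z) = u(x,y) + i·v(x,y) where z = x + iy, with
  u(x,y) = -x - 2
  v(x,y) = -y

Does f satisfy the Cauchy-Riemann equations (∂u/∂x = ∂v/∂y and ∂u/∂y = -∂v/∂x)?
∂u/∂x = -1
∂v/∂y = -1
∂u/∂y = 0
∂v/∂x = 0
∂u/∂x = ∂v/∂y and ∂u/∂y = -∂v/∂x hold identically; f is analytic.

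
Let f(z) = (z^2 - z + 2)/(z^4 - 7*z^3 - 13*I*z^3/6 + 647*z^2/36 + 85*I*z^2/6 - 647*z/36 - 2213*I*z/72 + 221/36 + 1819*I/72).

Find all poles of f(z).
The singularities of f are the zeros of the denominator. Factoring,
  z^4 - 7*z^3 - 13*I*z^3/6 + 647*z^2/36 + 85*I*z^2/6 - 647*z/36 - 2213*I*z/72 + 221/36 + 1819*I/72 = (z - 3 + 2*I/3)*(z - 1/2 - 2*I)*(z - 2 - 3*I/2)*(z - 3/2 + 2*I/3)
so the candidates are z = 3 - 2*I/3, z = 1/2 + 2*I, z = 2 + 3*I/2, z = 3/2 - 2*I/3.

Check the numerator P(z) = z^2 - z + 2 at each one:
  P(3 - 2*I/3) = 68/9 - 10*I/3 ≠ 0, so z = 3 - 2*I/3 is a (simple) pole.
  P(1/2 + 2*I) = -9/4 ≠ 0, so z = 1/2 + 2*I is a (simple) pole.
  P(2 + 3*I/2) = 7/4 + 9*I/2 ≠ 0, so z = 2 + 3*I/2 is a (simple) pole.
  P(3/2 - 2*I/3) = 83/36 - 4*I/3 ≠ 0, so z = 3/2 - 2*I/3 is a (simple) pole.

Poles of f: {1/2 + 2*I, 3/2 - 2*I/3, 2 + 3*I/2, 3 - 2*I/3}

Final answer: {1/2 + 2*I, 3/2 - 2*I/3, 2 + 3*I/2, 3 - 2*I/3}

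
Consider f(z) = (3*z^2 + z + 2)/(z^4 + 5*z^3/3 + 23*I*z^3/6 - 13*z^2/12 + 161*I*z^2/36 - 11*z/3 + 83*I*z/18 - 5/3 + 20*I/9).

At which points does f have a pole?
{-1 - 3*I, -2/3, -1/2 + 2*I/3, 1/2 - 3*I/2}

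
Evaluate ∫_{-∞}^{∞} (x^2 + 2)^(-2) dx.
Let f(z) = (z^2 + 2)^(-2). The denominator has no real zeros and deg Q - deg P = 4 ≥ 2, so the integral of f over the upper semicircle |z| = R tends to 0 as R → ∞. Closing the contour in the upper half-plane,
  ∫_{-∞}^{∞} f(x) dx = 2πi · Σ Res(f, z_k)  over the poles with Im z_k > 0.

Zeros of the denominator: z^2 + 2 = 0 gives z = ±sqrt(2)*I.
Upper half-plane: z = sqrt(2)*I (a pole of order 2).

Write f(z) = g(z)/(z - sqrt(2)*I)^2 with g(z) = (z + sqrt(2)*I)^(-2). For a double pole, Res(f, z₀) = g'(z₀):
  g'(z) = -2/(z + sqrt(2)*I)^3
  Res(f, sqrt(2)*I) = g'(sqrt(2)*I) = -sqrt(2)*I/16

∫_{-∞}^{∞} f(x) dx = 2πi · (-sqrt(2)*I/16) = sqrt(2)*pi/8

Final answer: sqrt(2)*pi/8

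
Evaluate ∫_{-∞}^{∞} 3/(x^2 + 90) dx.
Let f(z) = 3/(z^2 + 90). The denominator has no real zeros and deg Q - deg P = 2 ≥ 2, so the integral of f over the upper semicircle |z| = R tends to 0 as R → ∞. Closing the contour in the upper half-plane,
  ∫_{-∞}^{∞} f(x) dx = 2πi · Σ Res(f, z_k)  over the poles with Im z_k > 0.

Zeros of the denominator: z^2 + 90 = 0 gives z = ±3*sqrt(10)*I.
Upper half-plane: z = 3*sqrt(10)*I (simple).

Each pole is a simple zero of Q(z) = z^2 + 90, so Res(f, z₀) = P(z₀)/Q'(z₀) with P(z) = 3, Q'(z) = 2*z:
  Res(f, 3*sqrt(10)*I) = (3)/(6*sqrt(10)*I) = -sqrt(10)*I/20

∫_{-∞}^{∞} f(x) dx = 2πi · (-sqrt(10)*I/20) = sqrt(10)*pi/10

Final answer: sqrt(10)*pi/10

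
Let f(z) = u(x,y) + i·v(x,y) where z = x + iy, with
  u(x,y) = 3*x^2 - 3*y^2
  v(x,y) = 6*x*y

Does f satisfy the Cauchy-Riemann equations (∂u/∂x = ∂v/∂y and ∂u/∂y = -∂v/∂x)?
∂u/∂x = 6*x
∂v/∂y = 6*x
∂u/∂y = -6*y
∂v/∂x = 6*y
∂u/∂x = ∂v/∂y and ∂u/∂y = -∂v/∂x hold identically; f is analytic.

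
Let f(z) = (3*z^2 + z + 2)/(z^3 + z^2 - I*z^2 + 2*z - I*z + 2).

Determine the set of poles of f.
{-1, -I, 2*I}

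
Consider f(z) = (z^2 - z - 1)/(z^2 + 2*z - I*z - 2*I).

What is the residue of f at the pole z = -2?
Write f(z) = P(z)/Q(z) with P(z) = z^2 - z - 1 and Q(z) = z^2 + 2*z - I*z - 2*I.
The denominator factors as Q(z) = (z + 2)*(z - I), so z = -2 is a simple zero of Q and P is analytic there; z = -2 is therefore a simple pole and
  Res(f, z₀) = P(z₀)/Q'(z₀).

Q'(z) = 2*z + 2 - I, so Q'(-2) = -2 - I.
P(-2) = 5.

Res(f, -2) = (5)/(-2 - I) = -2 + I

Final answer: -2 + I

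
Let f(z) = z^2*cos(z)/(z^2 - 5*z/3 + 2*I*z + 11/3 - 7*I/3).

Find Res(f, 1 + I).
Write f(z) = P(z)/Q(z) with P(z) = z^2*cos(z) and Q(z) = z^2 - 5*z/3 + 2*I*z + 11/3 - 7*I/3.
The denominator factors as Q(z) = (z - 1 - I)*(z - 2/3 + 3*I), so z = 1 + I is a simple zero of Q and P is analytic there; z = 1 + I is therefore a simple pole and
  Res(f, z₀) = P(z₀)/Q'(z₀).

Q'(z) = 2*z - 5/3 + 2*I, so Q'(1 + I) = 1/3 + 4*I.
P(1 + I) = 2*I*cos(1 + I).

Res(f, 1 + I) = (2*I*cos(1 + I))/(1/3 + 4*I) = (72/145 + 6*I/145)*cos(1 + I)

Final answer: (72/145 + 6*I/145)*cos(1 + I)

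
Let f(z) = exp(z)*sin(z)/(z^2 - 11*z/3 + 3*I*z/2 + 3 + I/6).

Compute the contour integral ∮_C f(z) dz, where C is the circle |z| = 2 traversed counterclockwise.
By the residue theorem, ∮_C f(z) dz = 2πi · (sum of the residues of f at the poles inside |z| = 2).

The denominator factors as (z - 3 + 2*I)*(z - 2/3 - I/2), so the singularities of f are simple poles at z = 3 - 2*I, z = 2/3 + I/2.
  |3 - 2*I|² = 13 > 4 = 2², so this pole is outside the contour.
  |2/3 + I/2|² = 25/36 < 4 = 2², so this pole is inside the contour.

With P(z) = exp(z)*sin(z) and Q(z) = z^2 - 11*z/3 + 3*I*z/2 + 3 + I/6, each pole is simple, so Res(f, z₀) = P(z₀)/Q'(z₀) with Q'(z) = 2*z - 11/3 + 3*I/2.
  Res(f, 2/3 + I/2) = P(2/3 + I/2)/Q'(2/3 + I/2) = (exp(2/3 + I/2)*sin(2/3 + I/2))/(-7/3 + 5*I/2) = (-84/421 - 90*I/421)*exp(2/3 + I/2)*sin(2/3 + I/2)

∮_C f(z) dz = 2πi · ((-84/421 - 90*I/421)*exp(2/3 + I/2)*sin(2/3 + I/2)) = pi*(180/421 - 168*I/421)*exp(2/3 + I/2)*sin(2/3 + I/2)

Final answer: pi*(180/421 - 168*I/421)*exp(2/3 + I/2)*sin(2/3 + I/2)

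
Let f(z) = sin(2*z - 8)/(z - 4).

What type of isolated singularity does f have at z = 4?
removable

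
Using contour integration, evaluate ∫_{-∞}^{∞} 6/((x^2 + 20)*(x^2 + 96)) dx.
Let f(z) = 6/((z^2 + 20)*(z^2 + 96)). The denominator has no real zeros and deg Q - deg P = 4 ≥ 2, so the integral of f over the upper semicircle |z| = R tends to 0 as R → ∞. Closing the contour in the upper half-plane,
  ∫_{-∞}^{∞} f(x) dx = 2πi · Σ Res(f, z_k)  over the poles with Im z_k > 0.

Zeros of the denominator: z^2 + 96 = 0 gives z = ±4*sqrt(6)*I; z^2 + 20 = 0 gives z = ±2*sqrt(5)*I.
Upper half-plane: z = 2*sqrt(5)*I, z = 4*sqrt(6)*I (simple).

Each pole is a simple zero of Q(z) = z^4 + 116*z^2 + 1920, so Res(f, z₀) = P(z₀)/Q'(z₀) with P(z) = 6, Q'(z) = 4*z^3 + 232*z:
  Res(f, 2*sqrt(5)*I) = (6)/(304*sqrt(5)*I) = -3*sqrt(5)*I/760
  Res(f, 4*sqrt(6)*I) = (6)/(-608*sqrt(6)*I) = sqrt(6)*I/608

Sum of residues: I*(-12*sqrt(5) + 5*sqrt(6))/3040
∫_{-∞}^{∞} f(x) dx = 2πi · (I*(-12*sqrt(5) + 5*sqrt(6))/3040) = pi*(-5*sqrt(6) + 12*sqrt(5))/1520

Final answer: pi*(-5*sqrt(6) + 12*sqrt(5))/1520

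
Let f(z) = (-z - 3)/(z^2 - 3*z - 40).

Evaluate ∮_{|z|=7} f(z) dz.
By the residue theorem, ∮_C f(z) dz = 2πi · (sum of the residues of f at the poles inside |z| = 7).

The denominator factors as (z - 8)*(z + 5), so the singularities of f are simple poles at z = 8, z = -5.
  |8|² = 64 > 49 = 7², so this pole is outside the contour.
  |-5|² = 25 < 49 = 7², so this pole is inside the contour.

With P(z) = -z - 3 and Q(z) = z^2 - 3*z - 40, each pole is simple, so Res(f, z₀) = P(z₀)/Q'(z₀) with Q'(z) = 2*z - 3.
  Res(f, -5) = P(-5)/Q'(-5) = (2)/(-13) = -2/13

∮_C f(z) dz = 2πi · (-2/13) = -4*I*pi/13

Final answer: -4*I*pi/13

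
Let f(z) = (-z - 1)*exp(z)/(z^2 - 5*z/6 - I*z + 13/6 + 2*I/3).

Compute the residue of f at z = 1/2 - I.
Write f(z) = P(z)/Q(z) with P(z) = (-z - 1)*exp(z) and Q(z) = z^2 - 5*z/6 - I*z + 13/6 + 2*I/3.
The denominator factors as Q(z) = (z - 1/3 - 2*I)*(z - 1/2 + I), so z = 1/2 - I is a simple zero of Q and P is analytic there; z = 1/2 - I is therefore a simple pole and
  Res(f, z₀) = P(z₀)/Q'(z₀).

Q'(z) = 2*z - 5/6 - I, so Q'(1/2 - I) = 1/6 - 3*I.
P(1/2 - I) = (-3/2 + I)*exp(1/2 - I).

Res(f, 1/2 - I) = ((-3/2 + I)*exp(1/2 - I))/(1/6 - 3*I) = (-9/25 - 12*I/25)*exp(1/2 - I)

Final answer: (-9/25 - 12*I/25)*exp(1/2 - I)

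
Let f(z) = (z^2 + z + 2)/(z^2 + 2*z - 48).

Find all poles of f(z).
{-8, 6}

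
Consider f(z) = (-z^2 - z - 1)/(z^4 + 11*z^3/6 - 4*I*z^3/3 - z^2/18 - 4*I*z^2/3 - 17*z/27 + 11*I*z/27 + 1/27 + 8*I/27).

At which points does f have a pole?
The singularities of f are the zeros of the denominator. Factoring,
  z^4 + 11*z^3/6 - 4*I*z^3/3 - z^2/18 - 4*I*z^2/3 - 17*z/27 + 11*I*z/27 + 1/27 + 8*I/27 = (z + 1 - I/3)*(z + 1 - 2*I/3)*(z - 1/2)*(z + 1/3 - I/3)
so the candidates are z = -1 + I/3, z = -1 + 2*I/3, z = 1/2, z = -1/3 + I/3.

Check the numerator P(z) = -z^2 - z - 1 at each one:
  P(-1 + I/3) = -8/9 + I/3 ≠ 0, so z = -1 + I/3 is a (simple) pole.
  P(-1 + 2*I/3) = -5/9 + 2*I/3 ≠ 0, so z = -1 + 2*I/3 is a (simple) pole.
  P(1/2) = -7/4 ≠ 0, so z = 1/2 is a (simple) pole.
  P(-1/3 + I/3) = -2/3 - I/9 ≠ 0, so z = -1/3 + I/3 is a (simple) pole.

Poles of f: {-1 + I/3, -1 + 2*I/3, -1/3 + I/3, 1/2}

Final answer: {-1 + I/3, -1 + 2*I/3, -1/3 + I/3, 1/2}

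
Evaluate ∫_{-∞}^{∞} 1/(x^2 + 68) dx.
Let f(z) = 1/(z^2 + 68). The denominator has no real zeros and deg Q - deg P = 2 ≥ 2, so the integral of f over the upper semicircle |z| = R tends to 0 as R → ∞. Closing the contour in the upper half-plane,
  ∫_{-∞}^{∞} f(x) dx = 2πi · Σ Res(f, z_k)  over the poles with Im z_k > 0.

Zeros of the denominator: z^2 + 68 = 0 gives z = ±2*sqrt(17)*I.
Upper half-plane: z = 2*sqrt(17)*I (simple).

Each pole is a simple zero of Q(z) = z^2 + 68, so Res(f, z₀) = P(z₀)/Q'(z₀) with P(z) = 1, Q'(z) = 2*z:
  Res(f, 2*sqrt(17)*I) = (1)/(4*sqrt(17)*I) = -sqrt(17)*I/68

∫_{-∞}^{∞} f(x) dx = 2πi · (-sqrt(17)*I/68) = sqrt(17)*pi/34

Final answer: sqrt(17)*pi/34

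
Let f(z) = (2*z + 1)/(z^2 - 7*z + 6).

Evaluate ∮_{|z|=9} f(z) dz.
By the residue theorem, ∮_C f(z) dz = 2πi · (sum of the residues of f at the poles inside |z| = 9).

The denominator factors as (z - 6)*(z - 1), so the singularities of f are simple poles at z = 6, z = 1.
  |6|² = 36 < 81 = 9², so this pole is inside the contour.
  |1|² = 1 < 81 = 9², so this pole is inside the contour.

With P(z) = 2*z + 1 and Q(z) = z^2 - 7*z + 6, each pole is simple, so Res(f, z₀) = P(z₀)/Q'(z₀) with Q'(z) = 2*z - 7.
  Res(f, 6) = P(6)/Q'(6) = (13)/(5) = 13/5
  Res(f, 1) = P(1)/Q'(1) = (3)/(-5) = -3/5

Sum of residues inside C: 2
∮_C f(z) dz = 2πi · (2) = 4*I*pi

Final answer: 4*I*pi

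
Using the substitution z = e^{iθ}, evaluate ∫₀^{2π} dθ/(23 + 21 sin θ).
Call the integral J. The integrand is 2π-periodic and we integrate over a full period, so shifting θ does not change the value (θ → θ + π/2 turns sin θ into cos θ). Hence
  J = ∫₀^{2π} dθ/(23 + 21 cos θ).
Put z = e^{iθ}: then cos θ = (z + 1/z)/2, dθ = dz/(iz), and z runs once counterclockwise around |z| = 1:
  J = ∮_{|z|=1} 1/(23 + 21*(z + 1/z)/2) · dz/(iz) = (2/i) ∮_{|z|=1} dz/(21*z^2 + 46*z + 21).
The roots of 21*z^2 + 46*z + 21 are z = (-23 ± sqrt(23^2 - 21^2))/21, with sqrt(88) = 2*sqrt(22); their product is 1, so only z₊ = -23/21 + 2*sqrt(22)/21 lies inside the unit circle (z₋ = -23/21 - 2*sqrt(22)/21 lies outside).
z₊ is a simple zero of q(z) = 21*z^2 + 46*z + 21, so Res(1/q, z₊) = 1/q'(z₊) with q'(z) = 42*z + 46; and q'(z₊) = 21*(z₊ - z₋) = 4*sqrt(22).
Therefore J = (2/i) · 2πi · 1/(4*sqrt(22)) = 2*pi/(2*sqrt(22)) = sqrt(22)*pi/22

Final answer: sqrt(22)*pi/22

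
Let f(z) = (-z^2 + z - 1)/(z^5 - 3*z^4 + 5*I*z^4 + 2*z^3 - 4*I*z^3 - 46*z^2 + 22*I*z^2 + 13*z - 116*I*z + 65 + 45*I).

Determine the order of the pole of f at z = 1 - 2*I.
Factor the denominator:
  z^5 - 3*z^4 + 5*I*z^4 + 2*z^3 - 4*I*z^3 - 46*z^2 + 22*I*z^2 + 13*z - 116*I*z + 65 + 45*I = (z - 1 + 2*I)^4*(z + 1 - 3*I)

The numerator P(z) = -z^2 + z - 1 has P(1 - 2*I) = 3 + 2*I ≠ 0, so no factor of (z - 1 + 2*I) cancels.
Near z = 1 - 2*I we can therefore write f(z) = g(z)/(z - 1 + 2*I)^4 with g analytic at 1 - 2*I and g(1 - 2*I) ≠ 0 (g is the numerator divided by the remaining denominator factors).

Hence z = 1 - 2*I is a pole of order 4.

Final answer: 4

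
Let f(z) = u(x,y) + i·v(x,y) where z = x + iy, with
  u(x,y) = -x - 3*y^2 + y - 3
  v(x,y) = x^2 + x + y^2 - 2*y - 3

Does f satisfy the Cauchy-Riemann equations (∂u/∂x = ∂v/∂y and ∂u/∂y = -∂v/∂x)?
∂u/∂x = -1
∂v/∂y = 2*y - 2
∂u/∂y = 1 - 6*y
∂v/∂x = 2*x + 1
∂u/∂x ≠ ∂v/∂y and ∂u/∂y ≠ -∂v/∂x; the Cauchy-Riemann equations are not satisfied, so f is not analytic.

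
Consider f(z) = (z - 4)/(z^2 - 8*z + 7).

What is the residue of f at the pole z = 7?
1/2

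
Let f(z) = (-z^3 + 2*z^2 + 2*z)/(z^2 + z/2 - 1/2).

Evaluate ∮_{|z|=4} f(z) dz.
By the residue theorem, ∮_C f(z) dz = 2πi · (sum of the residues of f at the poles inside |z| = 4).

The denominator factors as (z + 1)*(z - 1/2), so the singularities of f are simple poles at z = -1, z = 1/2.
  |-1|² = 1 < 16 = 4², so this pole is inside the contour.
  |1/2|² = 1/4 < 16 = 4², so this pole is inside the contour.

With P(z) = -z^3 + 2*z^2 + 2*z and Q(z) = z^2 + z/2 - 1/2, each pole is simple, so Res(f, z₀) = P(z₀)/Q'(z₀) with Q'(z) = 2*z + 1/2.
  Res(f, -1) = P(-1)/Q'(-1) = (1)/(-3/2) = -2/3
  Res(f, 1/2) = P(1/2)/Q'(1/2) = (11/8)/(3/2) = 11/12

Sum of residues inside C: 1/4
∮_C f(z) dz = 2πi · (1/4) = I*pi/2

Final answer: I*pi/2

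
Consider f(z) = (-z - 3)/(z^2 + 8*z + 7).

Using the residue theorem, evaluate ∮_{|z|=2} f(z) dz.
By the residue theorem, ∮_C f(z) dz = 2πi · (sum of the residues of f at the poles inside |z| = 2).

The denominator factors as (z + 7)*(z + 1), so the singularities of f are simple poles at z = -7, z = -1.
  |-7|² = 49 > 4 = 2², so this pole is outside the contour.
  |-1|² = 1 < 4 = 2², so this pole is inside the contour.

With P(z) = -z - 3 and Q(z) = z^2 + 8*z + 7, each pole is simple, so Res(f, z₀) = P(z₀)/Q'(z₀) with Q'(z) = 2*z + 8.
  Res(f, -1) = P(-1)/Q'(-1) = (-2)/(6) = -1/3

∮_C f(z) dz = 2πi · (-1/3) = -2*I*pi/3

Final answer: -2*I*pi/3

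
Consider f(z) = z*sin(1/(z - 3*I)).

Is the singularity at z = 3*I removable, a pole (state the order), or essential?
essential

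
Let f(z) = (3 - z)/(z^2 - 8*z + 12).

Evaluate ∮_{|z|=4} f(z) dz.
By the residue theorem, ∮_C f(z) dz = 2πi · (sum of the residues of f at the poles inside |z| = 4).

The denominator factors as (z - 6)*(z - 2), so the singularities of f are simple poles at z = 6, z = 2.
  |6|² = 36 > 16 = 4², so this pole is outside the contour.
  |2|² = 4 < 16 = 4², so this pole is inside the contour.

With P(z) = 3 - z and Q(z) = z^2 - 8*z + 12, each pole is simple, so Res(f, z₀) = P(z₀)/Q'(z₀) with Q'(z) = 2*z - 8.
  Res(f, 2) = P(2)/Q'(2) = (1)/(-4) = -1/4

∮_C f(z) dz = 2πi · (-1/4) = -I*pi/2

Final answer: -I*pi/2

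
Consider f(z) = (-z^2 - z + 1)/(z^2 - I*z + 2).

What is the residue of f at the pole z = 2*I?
Write f(z) = P(z)/Q(z) with P(z) = -z^2 - z + 1 and Q(z) = z^2 - I*z + 2.
The denominator factors as Q(z) = (z - 2*I)*(z + I), so z = 2*I is a simple zero of Q and P is analytic there; z = 2*I is therefore a simple pole and
  Res(f, z₀) = P(z₀)/Q'(z₀).

Q'(z) = 2*z - I, so Q'(2*I) = 3*I.
P(2*I) = 5 - 2*I.

Res(f, 2*I) = (5 - 2*I)/(3*I) = -2/3 - 5*I/3

Final answer: -2/3 - 5*I/3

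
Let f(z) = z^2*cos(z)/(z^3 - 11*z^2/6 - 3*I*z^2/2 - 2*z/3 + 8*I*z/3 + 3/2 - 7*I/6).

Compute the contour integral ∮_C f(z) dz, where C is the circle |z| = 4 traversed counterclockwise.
By the residue theorem, ∮_C f(z) dz = 2πi · (sum of the residues of f at the poles inside |z| = 4).

The denominator factors as (z + 2/3 - I)*(z - 1)*(z - 3/2 - I/2), so the singularities of f are simple poles at z = -2/3 + I, z = 1, z = 3/2 + I/2.
  |-2/3 + I|² = 13/9 < 16 = 4², so this pole is inside the contour.
  |1|² = 1 < 16 = 4², so this pole is inside the contour.
  |3/2 + I/2|² = 5/2 < 16 = 4², so this pole is inside the contour.

With P(z) = z^2*cos(z) and Q(z) = z^3 - 11*z^2/6 - 3*I*z^2/2 - 2*z/3 + 8*I*z/3 + 3/2 - 7*I/6, each pole is simple, so Res(f, z₀) = P(z₀)/Q'(z₀) with Q'(z) = 3*z^2 - 11*z/3 - 3*I*z - 2/3 + 8*I/3.
  Res(f, -2/3 + I) = P(-2/3 + I)/Q'(-2/3 + I) = ((-5/9 - 4*I/3)*cos(2/3 - I))/(28/9 - 3*I) = (184/1513 - 471*I/1513)*cos(2/3 - I)
  Res(f, 1) = P(1)/Q'(1) = (cos(1))/(-4/3 - I/3) = (-12/17 + 3*I/17)*cos(1)
  Res(f, 3/2 + I/2) = P(3/2 + I/2)/Q'(3/2 + I/2) = ((2 + 3*I/2)*cos(3/2 + I/2))/(4/3 + 5*I/6) = (141/89 + 12*I/89)*cos(3/2 + I/2)

Sum of residues inside C: (141/89 + 12*I/89)*cos(3/2 + I/2) + (184/1513 - 471*I/1513)*cos(2/3 - I) + (-12/17 + 3*I/17)*cos(1)
∮_C f(z) dz = 2πi · ((141/89 + 12*I/89)*cos(3/2 + I/2) + (184/1513 - 471*I/1513)*cos(2/3 - I) + (-12/17 + 3*I/17)*cos(1)) = pi*(-6/17 - 24*I/17)*cos(1) + pi*(-24/89 + 282*I/89)*cos(3/2 + I/2) + pi*(942/1513 + 368*I/1513)*cos(2/3 - I)

Final answer: pi*(-6/17 - 24*I/17)*cos(1) + pi*(-24/89 + 282*I/89)*cos(3/2 + I/2) + pi*(942/1513 + 368*I/1513)*cos(2/3 - I)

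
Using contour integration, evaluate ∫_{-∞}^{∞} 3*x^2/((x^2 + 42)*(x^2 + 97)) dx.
3*pi*(-sqrt(42) + sqrt(97))/55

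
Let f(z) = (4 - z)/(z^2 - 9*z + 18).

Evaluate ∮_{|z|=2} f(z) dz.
0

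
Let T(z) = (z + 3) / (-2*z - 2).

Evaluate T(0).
-3/2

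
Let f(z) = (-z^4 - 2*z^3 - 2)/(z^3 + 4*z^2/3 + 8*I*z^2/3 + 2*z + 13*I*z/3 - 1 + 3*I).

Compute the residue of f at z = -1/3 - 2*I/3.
Write f(z) = P(z)/Q(z) with P(z) = -z^4 - 2*z^3 - 2 and Q(z) = z^3 + 4*z^2/3 + 8*I*z^2/3 + 2*z + 13*I*z/3 - 1 + 3*I.
The denominator factors as Q(z) = (z + 1/3 + 2*I/3)*(z + 3*I)*(z + 1 - I), so z = -1/3 - 2*I/3 is a simple zero of Q and P is analytic there; z = -1/3 - 2*I/3 is therefore a simple pole and
  Res(f, z₀) = P(z₀)/Q'(z₀).

Q'(z) = 3*z^2 + 8*z/3 + 16*I*z/3 + 2 + 13*I/3, so Q'(-1/3 - 2*I/3) = 11/3 + 19*I/9.
P(-1/3 - 2*I/3) = -221/81 + 4*I/27.

Res(f, -1/3 - 2*I/3) = (-221/81 + 4*I/27)/(11/3 + 19*I/9) = -157/290 + 919*I/2610

Final answer: -157/290 + 919*I/2610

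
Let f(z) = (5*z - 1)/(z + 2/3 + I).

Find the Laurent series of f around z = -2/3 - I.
Put w = z - (-2/3 - I), i.e. z = w - 2/3 - I. The denominator is w, so it suffices to rewrite the numerator in powers of w.

P(z) = 5*z - 1
P(w - 2/3 - I) = -13/3 - 5*I + 5*w

Dividing each term by w:
  f = (-13/3 - 5*I)/w + 5

Substituting back w = z + 2/3 + I:
  f(z) = (-13/3 - 5*I)/(z + 2/3 + I) + 5

The series is finite because the numerator is a polynomial; the negative powers form the principal part, and the coefficient of 1/(z + 2/3 + I) gives Res(f, -2/3 - I) = -13/3 - 5*I.

Final answer: (-13/3 - 5*I)/(z + 2/3 + I) + 5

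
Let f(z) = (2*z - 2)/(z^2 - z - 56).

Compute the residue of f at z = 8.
14/15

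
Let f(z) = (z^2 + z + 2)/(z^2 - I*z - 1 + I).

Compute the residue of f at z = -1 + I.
-3/5 + I/5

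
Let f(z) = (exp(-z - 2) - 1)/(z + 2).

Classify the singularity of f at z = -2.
Let u = z + 2. The exponent is -z - 2 = -u, so
  f = (e^(-u) - 1)/u = ((-u) + (-u)^2/2 + (-u)^3/6 + ...)/u = -1 + (1/2)*u + (-1/6)*u^2 + ...
The Laurent expansion about u = 0 has no negative powers; equivalently lim_{z→-2} f(z) = -1 exists and is finite.
So the singularity is removable.

Final answer: removable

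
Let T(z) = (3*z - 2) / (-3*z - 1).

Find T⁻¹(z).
(-z + 2)/(3*z + 3)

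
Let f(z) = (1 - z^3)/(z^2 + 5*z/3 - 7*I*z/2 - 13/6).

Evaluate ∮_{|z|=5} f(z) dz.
By the residue theorem, ∮_C f(z) dz = 2πi · (sum of the residues of f at the poles inside |z| = 5).

The denominator factors as (z - 1/3 - I/2)*(z + 2 - 3*I), so the singularities of f are simple poles at z = 1/3 + I/2, z = -2 + 3*I.
  |1/3 + I/2|² = 13/36 < 25 = 5², so this pole is inside the contour.
  |-2 + 3*I|² = 13 < 25 = 5², so this pole is inside the contour.

With P(z) = 1 - z^3 and Q(z) = z^2 + 5*z/3 - 7*I*z/2 - 13/6, each pole is simple, so Res(f, z₀) = P(z₀)/Q'(z₀) with Q'(z) = 2*z + 5/3 - 7*I/2.
  Res(f, 1/3 + I/2) = P(1/3 + I/2)/Q'(1/3 + I/2) = (131/108 - I/24)/(7/3 - 5*I/2) = 3803/15156 + 317*I/1263
  Res(f, -2 + 3*I) = P(-2 + 3*I)/Q'(-2 + 3*I) = (-45 - 9*I)/(-7/3 + 5*I/2) = 2970/421 + 4806*I/421

Sum of residues inside C: 263/36 + 35*I/3
∮_C f(z) dz = 2πi · (263/36 + 35*I/3) = pi*(-70/3 + 263*I/18)

Final answer: pi*(-70/3 + 263*I/18)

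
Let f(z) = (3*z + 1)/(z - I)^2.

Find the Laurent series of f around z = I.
Put w = z - (I), i.e. z = w + I. The denominator is w^2, so it suffices to rewrite the numerator in powers of w.

P(z) = 3*z + 1
P(w + I) = 1 + 3*I + 3*w

Dividing each term by w^2:
  f = (1 + 3*I)/w^2 + 3/w

Substituting back w = z - I:
  f(z) = (1 + 3*I)/(z - I)^2 + 3/(z - I)

The series is finite because the numerator is a polynomial; the negative powers form the principal part, and the coefficient of 1/(z - I) gives Res(f, I) = 3.

Final answer: (1 + 3*I)/(z - I)^2 + 3/(z - I)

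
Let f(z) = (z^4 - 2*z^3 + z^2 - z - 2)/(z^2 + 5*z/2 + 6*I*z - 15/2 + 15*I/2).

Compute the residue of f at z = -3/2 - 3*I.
Write f(z) = P(z)/Q(z) with P(z) = z^4 - 2*z^3 + z^2 - z - 2 and Q(z) = z^2 + 5*z/2 + 6*I*z - 15/2 + 15*I/2.
The denominator factors as Q(z) = (z + 1 + 3*I)*(z + 3/2 + 3*I), so z = -3/2 - 3*I is a simple zero of Q and P is analytic there; z = -3/2 - 3*I is therefore a simple pole and
  Res(f, z₀) = P(z₀)/Q'(z₀).

Q'(z) = 2*z + 5/2 + 6*I, so Q'(-3/2 - 3*I) = -1/2.
P(-3/2 - 3*I) = -1871/16 - 123*I.

Res(f, -3/2 - 3*I) = (-1871/16 - 123*I)/(-1/2) = 1871/8 + 246*I

Final answer: 1871/8 + 246*I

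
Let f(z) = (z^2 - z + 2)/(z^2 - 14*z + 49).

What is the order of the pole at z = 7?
Factor the denominator:
  z^2 - 14*z + 49 = (z - 7)^2

The numerator P(z) = z^2 - z + 2 has P(7) = 44 ≠ 0, so no factor of (z - 7) cancels.
Near z = 7 we can therefore write f(z) = g(z)/(z - 7)^2 with g analytic at 7 and g(7) ≠ 0 (g is just the numerator).

Hence z = 7 is a pole of order 2.

Final answer: 2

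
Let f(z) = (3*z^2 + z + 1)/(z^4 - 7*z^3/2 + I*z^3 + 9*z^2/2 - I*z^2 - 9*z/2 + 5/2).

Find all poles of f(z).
The singularities of f are the zeros of the denominator. Factoring,
  z^4 - 7*z^3/2 + I*z^3 + 9*z^2/2 - I*z^2 - 9*z/2 + 5/2 = (z - 2 + I)*(z - I)*(z - 1)*(z - 1/2 + I)
so the candidates are z = 2 - I, z = I, z = 1, z = 1/2 - I.

Check the numerator P(z) = 3*z^2 + z + 1 at each one:
  P(2 - I) = 12 - 13*I ≠ 0, so z = 2 - I is a (simple) pole.
  P(I) = -2 + I ≠ 0, so z = I is a (simple) pole.
  P(1) = 5 ≠ 0, so z = 1 is a (simple) pole.
  P(1/2 - I) = -3/4 - 4*I ≠ 0, so z = 1/2 - I is a (simple) pole.

Poles of f: {I, 1/2 - I, 1, 2 - I}

Final answer: {I, 1/2 - I, 1, 2 - I}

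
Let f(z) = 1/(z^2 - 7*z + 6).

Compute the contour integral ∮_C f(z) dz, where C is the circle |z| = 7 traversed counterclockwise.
By the residue theorem, ∮_C f(z) dz = 2πi · (sum of the residues of f at the poles inside |z| = 7).

The denominator factors as (z - 1)*(z - 6), so the singularities of f are simple poles at z = 1, z = 6.
  |1|² = 1 < 49 = 7², so this pole is inside the contour.
  |6|² = 36 < 49 = 7², so this pole is inside the contour.

With P(z) = 1 and Q(z) = z^2 - 7*z + 6, each pole is simple, so Res(f, z₀) = P(z₀)/Q'(z₀) with Q'(z) = 2*z - 7.
  Res(f, 1) = P(1)/Q'(1) = (1)/(-5) = -1/5
  Res(f, 6) = P(6)/Q'(6) = (1)/(5) = 1/5

Sum of residues inside C: 0
∮_C f(z) dz = 2πi · (0) = 0

Final answer: 0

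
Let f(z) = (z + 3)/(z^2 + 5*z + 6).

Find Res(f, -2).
1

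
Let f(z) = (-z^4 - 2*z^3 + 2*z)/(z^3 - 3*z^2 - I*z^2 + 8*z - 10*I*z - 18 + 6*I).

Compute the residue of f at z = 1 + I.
2/5 + 7*I/10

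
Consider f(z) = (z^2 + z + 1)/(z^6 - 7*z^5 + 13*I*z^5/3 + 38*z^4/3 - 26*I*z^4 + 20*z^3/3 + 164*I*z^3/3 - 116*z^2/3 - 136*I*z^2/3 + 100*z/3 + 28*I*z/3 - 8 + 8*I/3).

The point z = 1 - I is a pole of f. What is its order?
Factor the denominator:
  z^6 - 7*z^5 + 13*I*z^5/3 + 38*z^4/3 - 26*I*z^4 + 20*z^3/3 + 164*I*z^3/3 - 116*z^2/3 - 136*I*z^2/3 + 100*z/3 + 28*I*z/3 - 8 + 8*I/3 = (z - 1 + I)^4*(z - 1 + I/3)*(z - 2)

The numerator P(z) = z^2 + z + 1 has P(1 - I) = 2 - 3*I ≠ 0, so no factor of (z - 1 + I) cancels.
Near z = 1 - I we can therefore write f(z) = g(z)/(z - 1 + I)^4 with g analytic at 1 - I and g(1 - I) ≠ 0 (g is the numerator divided by the remaining denominator factors).

Hence z = 1 - I is a pole of order 4.

Final answer: 4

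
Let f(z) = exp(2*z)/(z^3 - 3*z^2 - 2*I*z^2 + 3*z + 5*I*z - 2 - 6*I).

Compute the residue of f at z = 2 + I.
Write f(z) = P(z)/Q(z) with P(z) = exp(2*z) and Q(z) = z^3 - 3*z^2 - 2*I*z^2 + 3*z + 5*I*z - 2 - 6*I.
The denominator factors as Q(z) = (z - 1 + I)*(z - 2 - I)*(z - 2*I), so z = 2 + I is a simple zero of Q and P is analytic there; z = 2 + I is therefore a simple pole and
  Res(f, z₀) = P(z₀)/Q'(z₀).

Q'(z) = 3*z^2 - 6*z - 4*I*z + 3 + 5*I, so Q'(2 + I) = 4 + 3*I.
P(2 + I) = exp(4 + 2*I).

Res(f, 2 + I) = (exp(4 + 2*I))/(4 + 3*I) = (4/25 - 3*I/25)*exp(4 + 2*I)

Final answer: (4/25 - 3*I/25)*exp(4 + 2*I)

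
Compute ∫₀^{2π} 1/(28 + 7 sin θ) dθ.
Call the integral J. The integrand is 2π-periodic and we integrate over a full period, so shifting θ does not change the value (θ → θ + π/2 turns sin θ into cos θ). Hence
  J = ∫₀^{2π} dθ/(28 + 7 cos θ).
Put z = e^{iθ}: then cos θ = (z + 1/z)/2, dθ = dz/(iz), and z runs once counterclockwise around |z| = 1:
  J = ∮_{|z|=1} 1/(28 + 7*(z + 1/z)/2) · dz/(iz) = (2/i) ∮_{|z|=1} dz/(7*z^2 + 56*z + 7).
The roots of 7*z^2 + 56*z + 7 are z = (-28 ± sqrt(28^2 - 7^2))/7, with sqrt(735) = 7*sqrt(15); their product is 1, so only z₊ = -4 + sqrt(15) lies inside the unit circle (z₋ = -4 - sqrt(15) lies outside).
z₊ is a simple zero of q(z) = 7*z^2 + 56*z + 7, so Res(1/q, z₊) = 1/q'(z₊) with q'(z) = 14*z + 56; and q'(z₊) = 7*(z₊ - z₋) = 14*sqrt(15).
Therefore J = (2/i) · 2πi · 1/(14*sqrt(15)) = 2*pi/(7*sqrt(15)) = 2*sqrt(15)*pi/105

Final answer: 2*sqrt(15)*pi/105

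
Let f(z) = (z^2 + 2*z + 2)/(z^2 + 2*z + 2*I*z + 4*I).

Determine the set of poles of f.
The singularities of f are the zeros of the denominator. Factoring,
  z^2 + 2*z + 2*I*z + 4*I = (z + 2*I)*(z + 2)
so the candidates are z = -2*I, z = -2.

Check the numerator P(z) = z^2 + 2*z + 2 at each one:
  P(-2*I) = -2 - 4*I ≠ 0, so z = -2*I is a (simple) pole.
  P(-2) = 2 ≠ 0, so z = -2 is a (simple) pole.

Poles of f: {-2, -2*I}

Final answer: {-2, -2*I}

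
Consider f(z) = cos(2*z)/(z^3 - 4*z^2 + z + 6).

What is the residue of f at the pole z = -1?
cos(2)/12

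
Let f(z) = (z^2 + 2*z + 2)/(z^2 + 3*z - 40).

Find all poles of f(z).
The singularities of f are the zeros of the denominator. Factoring,
  z^2 + 3*z - 40 = (z + 8)*(z - 5)
so the candidates are z = -8, z = 5.

Check the numerator P(z) = z^2 + 2*z + 2 at each one:
  P(-8) = 50 ≠ 0, so z = -8 is a (simple) pole.
  P(5) = 37 ≠ 0, so z = 5 is a (simple) pole.

Poles of f: {-8, 5}

Final answer: {-8, 5}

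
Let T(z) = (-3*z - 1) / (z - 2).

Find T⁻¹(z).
Set w = T(z) = (-3*z - 1) / (z - 2) and solve for z:
  w*(z - 2) = -3*z - 1
  -2*w + z*(w + 3) + 1 = 0
  z*(w + 3) = 2*w - 1
  z = (1 - 2*w)/(-w - 3)
Renaming the variable, T⁻¹(z) = (-2*z + 1)/(-z - 3) = (2*z - 1)/(z + 3).
(Check: ad - bc = 7 ≠ 0, so T is invertible.)

Final answer: (2*z - 1)/(z + 3)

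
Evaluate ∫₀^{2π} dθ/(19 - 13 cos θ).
Call the integral J. The integrand is 2π-periodic and we integrate over a full period, so shifting θ does not change the value (θ → θ + π flips the sign of the trig term). Hence
  J = ∫₀^{2π} dθ/(19 + 13 cos θ).
Put z = e^{iθ}: then cos θ = (z + 1/z)/2, dθ = dz/(iz), and z runs once counterclockwise around |z| = 1:
  J = ∮_{|z|=1} 1/(19 + 13*(z + 1/z)/2) · dz/(iz) = (2/i) ∮_{|z|=1} dz/(13*z^2 + 38*z + 13).
The roots of 13*z^2 + 38*z + 13 are z = (-19 ± sqrt(19^2 - 13^2))/13, with sqrt(192) = 8*sqrt(3); their product is 1, so only z₊ = -19/13 + 8*sqrt(3)/13 lies inside the unit circle (z₋ = -19/13 - 8*sqrt(3)/13 lies outside).
z₊ is a simple zero of q(z) = 13*z^2 + 38*z + 13, so Res(1/q, z₊) = 1/q'(z₊) with q'(z) = 26*z + 38; and q'(z₊) = 13*(z₊ - z₋) = 16*sqrt(3).
Therefore J = (2/i) · 2πi · 1/(16*sqrt(3)) = 2*pi/(8*sqrt(3)) = sqrt(3)*pi/12

Final answer: sqrt(3)*pi/12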